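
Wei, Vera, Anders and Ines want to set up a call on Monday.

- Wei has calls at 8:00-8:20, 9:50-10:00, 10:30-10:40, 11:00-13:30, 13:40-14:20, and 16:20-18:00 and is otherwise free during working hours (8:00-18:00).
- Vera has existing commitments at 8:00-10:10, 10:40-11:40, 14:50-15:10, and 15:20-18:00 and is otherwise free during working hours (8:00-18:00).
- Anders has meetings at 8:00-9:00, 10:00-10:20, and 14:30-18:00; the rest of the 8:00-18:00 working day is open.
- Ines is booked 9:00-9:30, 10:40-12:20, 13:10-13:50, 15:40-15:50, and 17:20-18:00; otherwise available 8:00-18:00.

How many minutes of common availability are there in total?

Wei free within 08:00–18:00: 08:20–09:50, 10:00–10:30, 10:40–11:00, 13:30–13:40, 14:20–16:20.
Vera free within 08:00–18:00: 10:10–10:40, 11:40–14:50, 15:10–15:20.
Anders free within 08:00–18:00: 09:00–10:00, 10:20–14:30.
Ines free within 08:00–18:00: 08:00–09:00, 09:30–10:40, 12:20–13:10, 13:50–15:40, 15:50–17:20.
Wei ∩ Vera: 10:10–10:30, 13:30–13:40, 14:20–14:50, 15:10–15:20.
Wei ∩ Vera ∩ Anders: 10:20–10:30, 13:30–13:40, 14:20–14:30.
Wei ∩ Vera ∩ Anders ∩ Ines: 10:20–10:30, 14:20–14:30.
Total common minutes: 10 + 10 = 20.

20 minutes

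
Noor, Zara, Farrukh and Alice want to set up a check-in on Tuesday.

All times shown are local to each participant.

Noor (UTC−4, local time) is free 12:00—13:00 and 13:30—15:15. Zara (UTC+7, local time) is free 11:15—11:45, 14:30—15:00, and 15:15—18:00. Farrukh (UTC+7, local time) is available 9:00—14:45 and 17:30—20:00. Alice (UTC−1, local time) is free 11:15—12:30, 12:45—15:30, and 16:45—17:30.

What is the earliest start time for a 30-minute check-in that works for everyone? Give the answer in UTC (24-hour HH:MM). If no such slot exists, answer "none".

Noor → UTC: 16:00–17:00, 17:30–19:15.
Zara → UTC: 04:15–04:45, 07:30–08:00, 08:15–11:00.
Farrukh → UTC: 02:00–07:45, 10:30–13:00.
Alice → UTC: 12:15–13:30, 13:45–16:30, 17:45–18:30.
Noor ∩ Zara: (none).
Noor ∩ Zara ∩ Farrukh: (none).
Noor ∩ Zara ∩ Farrukh ∩ Alice: (none).
Windows ≥ 30 min: (none).

none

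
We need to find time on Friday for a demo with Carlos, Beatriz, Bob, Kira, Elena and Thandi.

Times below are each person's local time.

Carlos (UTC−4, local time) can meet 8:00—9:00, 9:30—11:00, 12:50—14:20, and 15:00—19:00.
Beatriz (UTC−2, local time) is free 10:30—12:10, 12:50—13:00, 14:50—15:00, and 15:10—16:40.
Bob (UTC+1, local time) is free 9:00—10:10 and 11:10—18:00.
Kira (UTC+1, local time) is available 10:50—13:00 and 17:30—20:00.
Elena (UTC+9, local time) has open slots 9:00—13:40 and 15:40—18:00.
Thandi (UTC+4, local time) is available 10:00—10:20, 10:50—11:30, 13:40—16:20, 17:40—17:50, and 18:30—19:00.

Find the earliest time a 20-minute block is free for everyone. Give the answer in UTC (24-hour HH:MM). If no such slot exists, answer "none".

none

Carlos → UTC: 12:00–13:00, 13:30–15:00, 16:50–18:20, 19:00–23:00.
Beatriz → UTC: 12:30–14:10, 14:50–15:00, 16:50–17:00, 17:10–18:40.
Bob → UTC: 08:00–09:10, 10:10–17:00.
Kira → UTC: 09:50–12:00, 16:30–19:00.
Elena → UTC: 00:00–04:40, 06:40–09:00.
Thandi → UTC: 06:00–06:20, 06:50–07:30, 09:40–12:20, 13:40–13:50, 14:30–15:00.
Carlos ∩ Beatriz: 12:30–13:00, 13:30–14:10, 14:50–15:00, 16:50–17:00, 17:10–18:20.
Carlos ∩ Beatriz ∩ Bob: 12:30–13:00, 13:30–14:10, 14:50–15:00, 16:50–17:00.
Carlos ∩ Beatriz ∩ Bob ∩ Kira: 16:50–17:00.
Carlos ∩ Beatriz ∩ Bob ∩ Kira ∩ Elena: (none).
Carlos ∩ Beatriz ∩ Bob ∩ Kira ∩ Elena ∩ Thandi: (none).
Windows ≥ 20 min: (none).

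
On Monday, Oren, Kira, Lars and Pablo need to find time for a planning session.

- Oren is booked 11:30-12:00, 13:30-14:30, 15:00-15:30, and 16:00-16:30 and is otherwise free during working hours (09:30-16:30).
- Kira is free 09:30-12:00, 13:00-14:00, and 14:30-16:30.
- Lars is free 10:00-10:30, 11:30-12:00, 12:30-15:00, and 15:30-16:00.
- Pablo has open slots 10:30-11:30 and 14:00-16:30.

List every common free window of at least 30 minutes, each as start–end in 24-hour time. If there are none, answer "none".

Oren free within 09:30–16:30: 09:30–11:30, 12:00–13:30, 14:30–15:00, 15:30–16:00.
Oren ∩ Kira: 09:30–11:30, 13:00–13:30, 14:30–15:00, 15:30–16:00.
Oren ∩ Kira ∩ Lars: 10:00–10:30, 13:00–13:30, 14:30–15:00, 15:30–16:00.
Oren ∩ Kira ∩ Lars ∩ Pablo: 14:30–15:00, 15:30–16:00.
Windows ≥ 30 min: 14:30–15:00, 15:30–16:00.

14:30–15:00, 15:30–16:00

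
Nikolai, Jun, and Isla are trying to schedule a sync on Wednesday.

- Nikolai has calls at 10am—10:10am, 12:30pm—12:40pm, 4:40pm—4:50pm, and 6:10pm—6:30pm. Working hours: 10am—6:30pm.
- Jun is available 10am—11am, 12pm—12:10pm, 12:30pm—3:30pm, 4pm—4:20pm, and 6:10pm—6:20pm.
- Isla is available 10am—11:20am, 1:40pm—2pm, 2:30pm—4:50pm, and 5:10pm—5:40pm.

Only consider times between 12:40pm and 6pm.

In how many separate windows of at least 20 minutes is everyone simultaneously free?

3

Nikolai free within 10:00–18:30: 10:10–12:30, 12:40–16:40, 16:50–18:10.
Nikolai ∩ Jun: 10:10–11:00, 12:00–12:10, 12:40–15:30, 16:00–16:20.
Nikolai ∩ Jun ∩ Isla: 10:10–11:00, 13:40–14:00, 14:30–15:30, 16:00–16:20.
Restricted to 12:40–18:00: 13:40–14:00, 14:30–15:30, 16:00–16:20.
Windows ≥ 20 min: 13:40–14:00, 14:30–15:30, 16:00–16:20.
That's 3 windows.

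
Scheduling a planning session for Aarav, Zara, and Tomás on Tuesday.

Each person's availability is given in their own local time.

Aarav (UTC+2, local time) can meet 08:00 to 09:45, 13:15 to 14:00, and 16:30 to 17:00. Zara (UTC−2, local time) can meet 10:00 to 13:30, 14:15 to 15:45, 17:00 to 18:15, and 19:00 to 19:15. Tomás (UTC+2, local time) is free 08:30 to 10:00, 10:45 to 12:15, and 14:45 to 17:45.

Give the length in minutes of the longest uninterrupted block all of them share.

Aarav → UTC: 06:00–07:45, 11:15–12:00, 14:30–15:00.
Zara → UTC: 12:00–15:30, 16:15–17:45, 19:00–20:15, 21:00–21:15.
Tomás → UTC: 06:30–08:00, 08:45–10:15, 12:45–15:45.
Aarav ∩ Zara: 14:30–15:00.
Aarav ∩ Zara ∩ Tomás: 14:30–15:00.
Single common window of 30 minutes.

30 minutes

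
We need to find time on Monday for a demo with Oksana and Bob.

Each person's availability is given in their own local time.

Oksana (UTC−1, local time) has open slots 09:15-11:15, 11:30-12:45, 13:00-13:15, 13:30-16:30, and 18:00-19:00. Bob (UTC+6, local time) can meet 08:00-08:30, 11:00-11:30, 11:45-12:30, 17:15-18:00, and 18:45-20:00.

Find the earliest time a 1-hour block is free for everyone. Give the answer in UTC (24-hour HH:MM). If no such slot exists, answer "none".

12:45

Oksana → UTC: 10:15–12:15, 12:30–13:45, 14:00–14:15, 14:30–17:30, 19:00–20:00.
Bob → UTC: 02:00–02:30, 05:00–05:30, 05:45–06:30, 11:15–12:00, 12:45–14:00.
Oksana ∩ Bob: 11:15–12:00, 12:45–13:45.
Windows ≥ 60 min: 12:45–13:45.
Earliest such window starts at 12:45.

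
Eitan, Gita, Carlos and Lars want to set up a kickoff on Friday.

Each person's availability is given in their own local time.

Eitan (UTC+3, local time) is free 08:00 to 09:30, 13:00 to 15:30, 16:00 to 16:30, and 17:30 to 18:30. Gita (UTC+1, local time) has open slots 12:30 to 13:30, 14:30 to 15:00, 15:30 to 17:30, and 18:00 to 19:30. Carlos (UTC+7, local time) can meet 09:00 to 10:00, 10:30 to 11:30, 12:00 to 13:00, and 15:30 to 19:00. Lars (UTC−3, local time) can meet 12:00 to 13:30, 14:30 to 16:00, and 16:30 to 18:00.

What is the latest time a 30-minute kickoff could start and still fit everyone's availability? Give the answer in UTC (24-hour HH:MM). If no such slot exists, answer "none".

Eitan → UTC: 05:00–06:30, 10:00–12:30, 13:00–13:30, 14:30–15:30.
Gita → UTC: 11:30–12:30, 13:30–14:00, 14:30–16:30, 17:00–18:30.
Carlos → UTC: 02:00–03:00, 03:30–04:30, 05:00–06:00, 08:30–12:00.
Lars → UTC: 15:00–16:30, 17:30–19:00, 19:30–21:00.
Eitan ∩ Gita: 11:30–12:30, 14:30–15:30.
Eitan ∩ Gita ∩ Carlos: 11:30–12:00.
Eitan ∩ Gita ∩ Carlos ∩ Lars: (none).
Windows ≥ 30 min: (none).

none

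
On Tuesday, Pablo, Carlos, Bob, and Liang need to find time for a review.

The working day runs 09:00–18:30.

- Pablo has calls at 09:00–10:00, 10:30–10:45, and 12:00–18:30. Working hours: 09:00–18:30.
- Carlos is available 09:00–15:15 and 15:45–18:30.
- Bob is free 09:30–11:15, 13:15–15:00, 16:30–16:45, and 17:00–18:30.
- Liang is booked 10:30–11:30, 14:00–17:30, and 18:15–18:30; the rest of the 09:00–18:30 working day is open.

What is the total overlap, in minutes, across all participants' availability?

Pablo free within 09:00–18:30: 10:00–10:30, 10:45–12:00.
Liang free within 09:00–18:30: 09:00–10:30, 11:30–14:00, 17:30–18:15.
Pablo ∩ Carlos: 10:00–10:30, 10:45–12:00.
Pablo ∩ Carlos ∩ Bob: 10:00–10:30, 10:45–11:15.
Pablo ∩ Carlos ∩ Bob ∩ Liang: 10:00–10:30.
Total common minutes: 30.

30 minutes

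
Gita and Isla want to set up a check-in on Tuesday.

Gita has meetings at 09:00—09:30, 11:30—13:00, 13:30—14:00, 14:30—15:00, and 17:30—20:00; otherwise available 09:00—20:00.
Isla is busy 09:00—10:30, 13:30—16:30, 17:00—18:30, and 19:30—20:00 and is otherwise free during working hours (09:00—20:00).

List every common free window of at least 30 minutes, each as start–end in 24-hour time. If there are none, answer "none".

10:30–11:30, 13:00–13:30, 16:30–17:00

Gita free within 09:00–20:00: 09:30–11:30, 13:00–13:30, 14:00–14:30, 15:00–17:30.
Isla free within 09:00–20:00: 10:30–13:30, 16:30–17:00, 18:30–19:30.
Gita ∩ Isla: 10:30–11:30, 13:00–13:30, 16:30–17:00.
Windows ≥ 30 min: 10:30–11:30, 13:00–13:30, 16:30–17:00.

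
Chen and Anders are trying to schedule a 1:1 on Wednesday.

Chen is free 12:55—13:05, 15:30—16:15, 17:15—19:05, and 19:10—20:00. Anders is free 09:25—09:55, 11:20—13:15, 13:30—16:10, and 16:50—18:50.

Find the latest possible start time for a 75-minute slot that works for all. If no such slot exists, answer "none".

17:35

Chen ∩ Anders: 12:55–13:05, 15:30–16:10, 17:15–18:50.
Windows ≥ 75 min: 17:15–18:50.
Latest start in the last window 17:15–18:50 is 18:50 − 75 min = 17:35.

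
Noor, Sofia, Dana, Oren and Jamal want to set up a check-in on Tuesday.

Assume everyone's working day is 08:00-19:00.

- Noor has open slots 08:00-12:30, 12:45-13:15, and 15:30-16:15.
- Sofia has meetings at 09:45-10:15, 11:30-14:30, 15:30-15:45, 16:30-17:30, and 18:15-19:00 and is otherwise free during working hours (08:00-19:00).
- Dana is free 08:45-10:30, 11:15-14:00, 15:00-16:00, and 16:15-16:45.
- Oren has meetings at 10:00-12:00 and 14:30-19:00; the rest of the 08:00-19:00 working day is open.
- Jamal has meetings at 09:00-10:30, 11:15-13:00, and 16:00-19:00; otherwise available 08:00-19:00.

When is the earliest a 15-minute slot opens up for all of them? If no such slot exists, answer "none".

Sofia free within 08:00–19:00: 08:00–09:45, 10:15–11:30, 14:30–15:30, 15:45–16:30, 17:30–18:15.
Oren free within 08:00–19:00: 08:00–10:00, 12:00–14:30.
Jamal free within 08:00–19:00: 08:00–09:00, 10:30–11:15, 13:00–16:00.
Noor ∩ Sofia: 08:00–09:45, 10:15–11:30, 15:45–16:15.
Noor ∩ Sofia ∩ Dana: 08:45–09:45, 10:15–10:30, 11:15–11:30, 15:45–16:00.
Noor ∩ Sofia ∩ Dana ∩ Oren: 08:45–09:45.
Noor ∩ Sofia ∩ Dana ∩ Oren ∩ Jamal: 08:45–09:00.
Windows ≥ 15 min: 08:45–09:00.
Earliest such window starts at 08:45.

08:45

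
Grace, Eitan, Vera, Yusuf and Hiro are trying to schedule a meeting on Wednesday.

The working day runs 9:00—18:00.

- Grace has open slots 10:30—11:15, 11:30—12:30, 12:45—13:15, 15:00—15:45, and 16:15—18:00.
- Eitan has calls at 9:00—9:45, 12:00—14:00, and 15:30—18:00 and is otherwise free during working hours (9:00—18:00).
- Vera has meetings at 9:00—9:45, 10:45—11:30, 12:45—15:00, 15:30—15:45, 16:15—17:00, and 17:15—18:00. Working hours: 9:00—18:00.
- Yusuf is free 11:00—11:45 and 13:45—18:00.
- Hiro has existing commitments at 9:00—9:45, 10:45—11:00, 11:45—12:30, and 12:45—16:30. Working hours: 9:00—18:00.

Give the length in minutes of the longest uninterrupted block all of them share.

15 minutes

Eitan free within 09:00–18:00: 09:45–12:00, 14:00–15:30.
Vera free within 09:00–18:00: 09:45–10:45, 11:30–12:45, 15:00–15:30, 15:45–16:15, 17:00–17:15.
Hiro free within 09:00–18:00: 09:45–10:45, 11:00–11:45, 12:30–12:45, 16:30–18:00.
Grace ∩ Eitan: 10:30–11:15, 11:30–12:00, 15:00–15:30.
Grace ∩ Eitan ∩ Vera: 10:30–10:45, 11:30–12:00, 15:00–15:30.
Grace ∩ Eitan ∩ Vera ∩ Yusuf: 11:30–11:45, 15:00–15:30.
Grace ∩ Eitan ∩ Vera ∩ Yusuf ∩ Hiro: 11:30–11:45.
Single common window of 15 minutes.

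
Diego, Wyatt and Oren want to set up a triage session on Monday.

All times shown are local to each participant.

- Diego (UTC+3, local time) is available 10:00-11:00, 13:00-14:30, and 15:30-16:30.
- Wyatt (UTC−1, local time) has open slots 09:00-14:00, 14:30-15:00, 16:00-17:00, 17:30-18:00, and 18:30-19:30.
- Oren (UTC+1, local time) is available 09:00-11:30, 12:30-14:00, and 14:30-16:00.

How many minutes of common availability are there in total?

60 minutes

Diego → UTC: 07:00–08:00, 10:00–11:30, 12:30–13:30.
Wyatt → UTC: 10:00–15:00, 15:30–16:00, 17:00–18:00, 18:30–19:00, 19:30–20:30.
Oren → UTC: 08:00–10:30, 11:30–13:00, 13:30–15:00.
Diego ∩ Wyatt: 10:00–11:30, 12:30–13:30.
Diego ∩ Wyatt ∩ Oren: 10:00–10:30, 12:30–13:00.
Total common minutes: 30 + 30 = 60.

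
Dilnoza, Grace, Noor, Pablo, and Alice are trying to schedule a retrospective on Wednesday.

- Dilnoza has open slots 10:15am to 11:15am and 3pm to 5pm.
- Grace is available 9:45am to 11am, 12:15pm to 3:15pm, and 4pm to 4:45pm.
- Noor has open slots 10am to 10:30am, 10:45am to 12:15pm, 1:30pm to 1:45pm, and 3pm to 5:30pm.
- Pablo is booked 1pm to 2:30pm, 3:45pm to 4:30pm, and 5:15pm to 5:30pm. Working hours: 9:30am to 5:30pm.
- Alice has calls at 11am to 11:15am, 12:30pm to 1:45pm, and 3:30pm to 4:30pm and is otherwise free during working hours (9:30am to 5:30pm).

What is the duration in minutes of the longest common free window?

Pablo free within 09:30–17:30: 09:30–13:00, 14:30–15:45, 16:30–17:15.
Alice free within 09:30–17:30: 09:30–11:00, 11:15–12:30, 13:45–15:30, 16:30–17:30.
Dilnoza ∩ Grace: 10:15–11:00, 15:00–15:15, 16:00–16:45.
Dilnoza ∩ Grace ∩ Noor: 10:15–10:30, 10:45–11:00, 15:00–15:15, 16:00–16:45.
Dilnoza ∩ Grace ∩ Noor ∩ Pablo: 10:15–10:30, 10:45–11:00, 15:00–15:15, 16:30–16:45.
Dilnoza ∩ Grace ∩ Noor ∩ Pablo ∩ Alice: 10:15–10:30, 10:45–11:00, 15:00–15:15, 16:30–16:45.
Common window lengths: 15, 15, 15, 15 min; longest is 15.

15 minutes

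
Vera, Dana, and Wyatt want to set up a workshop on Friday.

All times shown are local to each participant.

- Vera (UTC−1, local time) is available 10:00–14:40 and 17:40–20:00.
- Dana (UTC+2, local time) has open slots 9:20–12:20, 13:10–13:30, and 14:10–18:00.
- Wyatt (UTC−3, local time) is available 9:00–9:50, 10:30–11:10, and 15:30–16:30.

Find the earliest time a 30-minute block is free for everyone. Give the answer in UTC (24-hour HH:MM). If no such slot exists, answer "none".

12:10

Vera → UTC: 11:00–15:40, 18:40–21:00.
Dana → UTC: 07:20–10:20, 11:10–11:30, 12:10–16:00.
Wyatt → UTC: 12:00–12:50, 13:30–14:10, 18:30–19:30.
Vera ∩ Dana: 11:10–11:30, 12:10–15:40.
Vera ∩ Dana ∩ Wyatt: 12:10–12:50, 13:30–14:10.
Windows ≥ 30 min: 12:10–12:50, 13:30–14:10.
Earliest such window starts at 12:10.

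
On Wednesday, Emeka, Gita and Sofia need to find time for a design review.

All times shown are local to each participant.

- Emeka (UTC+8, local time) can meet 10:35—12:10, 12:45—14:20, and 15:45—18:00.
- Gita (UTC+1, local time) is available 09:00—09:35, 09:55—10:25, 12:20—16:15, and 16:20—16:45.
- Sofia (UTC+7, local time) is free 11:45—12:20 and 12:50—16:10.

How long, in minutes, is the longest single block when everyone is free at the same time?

35 minutes

Emeka → UTC: 02:35–04:10, 04:45–06:20, 07:45–10:00.
Gita → UTC: 08:00–08:35, 08:55–09:25, 11:20–15:15, 15:20–15:45.
Sofia → UTC: 04:45–05:20, 05:50–09:10.
Emeka ∩ Gita: 08:00–08:35, 08:55–09:25.
Emeka ∩ Gita ∩ Sofia: 08:00–08:35, 08:55–09:10.
Common window lengths: 35, 15 min; longest is 35.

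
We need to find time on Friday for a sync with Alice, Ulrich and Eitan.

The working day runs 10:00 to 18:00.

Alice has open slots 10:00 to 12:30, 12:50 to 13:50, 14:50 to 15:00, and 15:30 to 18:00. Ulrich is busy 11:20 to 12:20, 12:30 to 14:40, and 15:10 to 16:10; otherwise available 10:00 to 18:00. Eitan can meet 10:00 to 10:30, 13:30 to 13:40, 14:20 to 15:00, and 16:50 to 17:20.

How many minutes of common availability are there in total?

Ulrich free within 10:00–18:00: 10:00–11:20, 12:20–12:30, 14:40–15:10, 16:10–18:00.
Alice ∩ Ulrich: 10:00–11:20, 12:20–12:30, 14:50–15:00, 16:10–18:00.
Alice ∩ Ulrich ∩ Eitan: 10:00–10:30, 14:50–15:00, 16:50–17:20.
Total common minutes: 30 + 10 + 30 = 70.

70 minutes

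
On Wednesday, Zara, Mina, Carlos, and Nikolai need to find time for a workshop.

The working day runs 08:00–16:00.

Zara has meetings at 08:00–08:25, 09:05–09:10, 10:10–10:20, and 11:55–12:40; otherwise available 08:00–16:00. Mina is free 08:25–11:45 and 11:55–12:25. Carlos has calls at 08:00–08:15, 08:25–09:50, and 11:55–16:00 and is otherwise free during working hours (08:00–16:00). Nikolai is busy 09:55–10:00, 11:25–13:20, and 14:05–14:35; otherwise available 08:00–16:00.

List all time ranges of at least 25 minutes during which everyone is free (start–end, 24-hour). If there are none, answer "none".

10:20–11:25

Zara free within 08:00–16:00: 08:25–09:05, 09:10–10:10, 10:20–11:55, 12:40–16:00.
Carlos free within 08:00–16:00: 08:15–08:25, 09:50–11:55.
Nikolai free within 08:00–16:00: 08:00–09:55, 10:00–11:25, 13:20–14:05, 14:35–16:00.
Zara ∩ Mina: 08:25–09:05, 09:10–10:10, 10:20–11:45.
Zara ∩ Mina ∩ Carlos: 09:50–10:10, 10:20–11:45.
Zara ∩ Mina ∩ Carlos ∩ Nikolai: 09:50–09:55, 10:00–10:10, 10:20–11:25.
Windows ≥ 25 min: 10:20–11:25.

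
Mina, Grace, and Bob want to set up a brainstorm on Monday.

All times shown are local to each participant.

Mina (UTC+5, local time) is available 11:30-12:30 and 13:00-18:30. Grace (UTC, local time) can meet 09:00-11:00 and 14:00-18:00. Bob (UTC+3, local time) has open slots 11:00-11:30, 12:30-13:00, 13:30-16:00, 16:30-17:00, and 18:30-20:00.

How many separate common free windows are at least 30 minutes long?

2

Mina → UTC: 06:30–07:30, 08:00–13:30.
Grace → UTC: 09:00–11:00, 14:00–18:00.
Bob → UTC: 08:00–08:30, 09:30–10:00, 10:30–13:00, 13:30–14:00, 15:30–17:00.
Mina ∩ Grace: 09:00–11:00.
Mina ∩ Grace ∩ Bob: 09:30–10:00, 10:30–11:00.
Windows ≥ 30 min: 09:30–10:00, 10:30–11:00.
That's 2 windows.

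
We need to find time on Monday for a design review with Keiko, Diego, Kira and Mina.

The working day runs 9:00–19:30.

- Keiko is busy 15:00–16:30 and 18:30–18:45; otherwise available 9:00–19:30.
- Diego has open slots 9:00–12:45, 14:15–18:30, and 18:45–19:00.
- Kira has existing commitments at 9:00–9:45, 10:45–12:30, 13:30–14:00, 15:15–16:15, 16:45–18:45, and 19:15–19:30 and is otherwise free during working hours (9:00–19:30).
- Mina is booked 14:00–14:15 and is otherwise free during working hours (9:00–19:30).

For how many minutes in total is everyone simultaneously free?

Keiko free within 09:00–19:30: 09:00–15:00, 16:30–18:30, 18:45–19:30.
Kira free within 09:00–19:30: 09:45–10:45, 12:30–13:30, 14:00–15:15, 16:15–16:45, 18:45–19:15.
Mina free within 09:00–19:30: 09:00–14:00, 14:15–19:30.
Keiko ∩ Diego: 09:00–12:45, 14:15–15:00, 16:30–18:30, 18:45–19:00.
Keiko ∩ Diego ∩ Kira: 09:45–10:45, 12:30–12:45, 14:15–15:00, 16:30–16:45, 18:45–19:00.
Keiko ∩ Diego ∩ Kira ∩ Mina: 09:45–10:45, 12:30–12:45, 14:15–15:00, 16:30–16:45, 18:45–19:00.
Total common minutes: 60 + 15 + 45 + 15 + 15 = 150.

150 minutes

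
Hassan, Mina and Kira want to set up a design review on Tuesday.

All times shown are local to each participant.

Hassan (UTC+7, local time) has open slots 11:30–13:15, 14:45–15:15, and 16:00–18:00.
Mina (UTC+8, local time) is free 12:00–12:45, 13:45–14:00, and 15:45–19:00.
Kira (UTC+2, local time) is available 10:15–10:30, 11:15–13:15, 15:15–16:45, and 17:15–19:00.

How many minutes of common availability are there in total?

105 minutes

Hassan → UTC: 04:30–06:15, 07:45–08:15, 09:00–11:00.
Mina → UTC: 04:00–04:45, 05:45–06:00, 07:45–11:00.
Kira → UTC: 08:15–08:30, 09:15–11:15, 13:15–14:45, 15:15–17:00.
Hassan ∩ Mina: 04:30–04:45, 05:45–06:00, 07:45–08:15, 09:00–11:00.
Hassan ∩ Mina ∩ Kira: 09:15–11:00.
Total common minutes: 105.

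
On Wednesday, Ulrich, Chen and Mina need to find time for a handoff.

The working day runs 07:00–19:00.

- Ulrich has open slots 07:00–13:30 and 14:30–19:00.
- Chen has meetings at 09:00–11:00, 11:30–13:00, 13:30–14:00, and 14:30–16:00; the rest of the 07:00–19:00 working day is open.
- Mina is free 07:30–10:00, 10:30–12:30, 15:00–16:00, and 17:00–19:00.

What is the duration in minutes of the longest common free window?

Chen free within 07:00–19:00: 07:00–09:00, 11:00–11:30, 13:00–13:30, 14:00–14:30, 16:00–19:00.
Ulrich ∩ Chen: 07:00–09:00, 11:00–11:30, 13:00–13:30, 16:00–19:00.
Ulrich ∩ Chen ∩ Mina: 07:30–09:00, 11:00–11:30, 17:00–19:00.
Common window lengths: 90, 30, 120 min; longest is 120.

120 minutes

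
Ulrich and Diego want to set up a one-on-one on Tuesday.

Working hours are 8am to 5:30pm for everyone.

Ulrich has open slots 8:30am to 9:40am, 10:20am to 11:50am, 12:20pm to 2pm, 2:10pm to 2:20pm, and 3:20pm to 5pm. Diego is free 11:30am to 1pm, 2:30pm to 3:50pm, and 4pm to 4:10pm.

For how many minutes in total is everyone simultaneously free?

100 minutes

Ulrich ∩ Diego: 11:30–11:50, 12:20–13:00, 15:20–15:50, 16:00–16:10.
Total common minutes: 20 + 40 + 30 + 10 = 100.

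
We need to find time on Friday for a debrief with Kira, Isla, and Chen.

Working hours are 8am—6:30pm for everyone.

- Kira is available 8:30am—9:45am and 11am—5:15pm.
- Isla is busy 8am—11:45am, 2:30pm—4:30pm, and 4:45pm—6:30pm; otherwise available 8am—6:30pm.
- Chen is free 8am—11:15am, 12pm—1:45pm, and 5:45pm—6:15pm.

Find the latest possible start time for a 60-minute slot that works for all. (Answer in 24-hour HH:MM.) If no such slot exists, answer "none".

12:45

Isla free within 08:00–18:30: 11:45–14:30, 16:30–16:45.
Kira ∩ Isla: 11:45–14:30, 16:30–16:45.
Kira ∩ Isla ∩ Chen: 12:00–13:45.
Windows ≥ 60 min: 12:00–13:45.
Latest start in the last window 12:00–13:45 is 13:45 − 60 min = 12:45.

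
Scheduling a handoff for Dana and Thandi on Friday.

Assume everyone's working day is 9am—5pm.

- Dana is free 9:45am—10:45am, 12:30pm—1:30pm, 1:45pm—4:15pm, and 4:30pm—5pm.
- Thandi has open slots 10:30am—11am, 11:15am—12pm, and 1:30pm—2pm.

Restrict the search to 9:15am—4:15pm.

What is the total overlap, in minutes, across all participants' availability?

30 minutes

Dana ∩ Thandi: 10:30–10:45, 13:45–14:00.
Restricted to 09:15–16:15: 10:30–10:45, 13:45–14:00.
Total common minutes: 15 + 15 = 30.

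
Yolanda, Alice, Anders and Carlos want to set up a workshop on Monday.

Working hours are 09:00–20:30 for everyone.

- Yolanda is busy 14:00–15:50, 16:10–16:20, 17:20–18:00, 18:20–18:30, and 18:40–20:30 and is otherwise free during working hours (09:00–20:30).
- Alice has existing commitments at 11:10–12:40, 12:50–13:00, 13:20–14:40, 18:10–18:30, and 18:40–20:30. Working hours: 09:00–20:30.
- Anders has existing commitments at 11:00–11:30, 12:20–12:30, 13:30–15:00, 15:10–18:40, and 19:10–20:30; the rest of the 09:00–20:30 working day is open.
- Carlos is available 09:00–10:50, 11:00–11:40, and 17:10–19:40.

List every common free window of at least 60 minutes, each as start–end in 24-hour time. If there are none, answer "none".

09:00–10:50

Yolanda free within 09:00–20:30: 09:00–14:00, 15:50–16:10, 16:20–17:20, 18:00–18:20, 18:30–18:40.
Alice free within 09:00–20:30: 09:00–11:10, 12:40–12:50, 13:00–13:20, 14:40–18:10, 18:30–18:40.
Anders free within 09:00–20:30: 09:00–11:00, 11:30–12:20, 12:30–13:30, 15:00–15:10, 18:40–19:10.
Yolanda ∩ Alice: 09:00–11:10, 12:40–12:50, 13:00–13:20, 15:50–16:10, 16:20–17:20, 18:00–18:10, 18:30–18:40.
Yolanda ∩ Alice ∩ Anders: 09:00–11:00, 12:40–12:50, 13:00–13:20.
Yolanda ∩ Alice ∩ Anders ∩ Carlos: 09:00–10:50.
Windows ≥ 60 min: 09:00–10:50.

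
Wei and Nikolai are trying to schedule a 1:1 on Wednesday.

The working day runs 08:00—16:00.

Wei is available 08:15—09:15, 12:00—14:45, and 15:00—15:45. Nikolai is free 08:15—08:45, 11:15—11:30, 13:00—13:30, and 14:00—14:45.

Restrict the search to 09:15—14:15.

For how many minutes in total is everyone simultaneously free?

Wei ∩ Nikolai: 08:15–08:45, 13:00–13:30, 14:00–14:45.
Restricted to 09:15–14:15: 13:00–13:30, 14:00–14:15.
Total common minutes: 30 + 15 = 45.

45 minutes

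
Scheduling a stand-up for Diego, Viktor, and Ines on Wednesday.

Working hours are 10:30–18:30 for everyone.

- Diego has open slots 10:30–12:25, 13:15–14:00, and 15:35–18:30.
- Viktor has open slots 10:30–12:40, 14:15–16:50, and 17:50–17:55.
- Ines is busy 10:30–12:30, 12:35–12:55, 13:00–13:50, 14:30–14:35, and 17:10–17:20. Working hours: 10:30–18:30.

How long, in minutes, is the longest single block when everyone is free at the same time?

Ines free within 10:30–18:30: 12:30–12:35, 12:55–13:00, 13:50–14:30, 14:35–17:10, 17:20–18:30.
Diego ∩ Viktor: 10:30–12:25, 15:35–16:50, 17:50–17:55.
Diego ∩ Viktor ∩ Ines: 15:35–16:50, 17:50–17:55.
Common window lengths: 75, 5 min; longest is 75.

75 minutes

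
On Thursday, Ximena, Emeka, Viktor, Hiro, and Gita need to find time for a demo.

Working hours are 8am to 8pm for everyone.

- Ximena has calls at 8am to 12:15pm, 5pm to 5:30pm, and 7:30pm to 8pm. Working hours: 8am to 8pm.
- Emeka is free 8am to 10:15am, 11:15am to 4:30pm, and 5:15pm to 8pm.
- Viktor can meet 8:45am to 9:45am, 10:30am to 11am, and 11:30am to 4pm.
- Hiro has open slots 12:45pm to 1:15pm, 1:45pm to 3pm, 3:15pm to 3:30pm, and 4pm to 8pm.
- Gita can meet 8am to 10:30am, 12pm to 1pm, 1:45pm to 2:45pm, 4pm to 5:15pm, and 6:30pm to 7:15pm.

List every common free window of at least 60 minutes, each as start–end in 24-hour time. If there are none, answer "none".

Ximena free within 08:00–20:00: 12:15–17:00, 17:30–19:30.
Ximena ∩ Emeka: 12:15–16:30, 17:30–19:30.
Ximena ∩ Emeka ∩ Viktor: 12:15–16:00.
Ximena ∩ Emeka ∩ Viktor ∩ Hiro: 12:45–13:15, 13:45–15:00, 15:15–15:30.
Ximena ∩ Emeka ∩ Viktor ∩ Hiro ∩ Gita: 12:45–13:00, 13:45–14:45.
Windows ≥ 60 min: 13:45–14:45.

13:45–14:45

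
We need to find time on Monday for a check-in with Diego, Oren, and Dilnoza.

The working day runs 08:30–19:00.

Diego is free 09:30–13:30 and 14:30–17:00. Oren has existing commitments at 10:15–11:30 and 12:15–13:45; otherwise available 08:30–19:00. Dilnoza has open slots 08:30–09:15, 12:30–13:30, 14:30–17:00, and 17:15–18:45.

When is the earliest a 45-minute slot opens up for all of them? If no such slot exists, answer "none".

Oren free within 08:30–19:00: 08:30–10:15, 11:30–12:15, 13:45–19:00.
Diego ∩ Oren: 09:30–10:15, 11:30–12:15, 14:30–17:00.
Diego ∩ Oren ∩ Dilnoza: 14:30–17:00.
Windows ≥ 45 min: 14:30–17:00.
Earliest such window starts at 14:30.

14:30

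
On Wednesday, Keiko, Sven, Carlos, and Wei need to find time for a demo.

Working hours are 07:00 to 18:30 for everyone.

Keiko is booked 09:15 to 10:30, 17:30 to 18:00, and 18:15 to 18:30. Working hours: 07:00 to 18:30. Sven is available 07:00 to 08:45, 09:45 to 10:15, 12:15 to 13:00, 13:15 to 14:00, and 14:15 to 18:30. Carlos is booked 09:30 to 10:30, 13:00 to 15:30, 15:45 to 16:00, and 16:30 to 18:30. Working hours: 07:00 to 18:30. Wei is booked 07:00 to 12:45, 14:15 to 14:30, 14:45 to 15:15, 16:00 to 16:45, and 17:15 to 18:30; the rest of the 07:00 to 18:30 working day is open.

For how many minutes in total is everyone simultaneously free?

Keiko free within 07:00–18:30: 07:00–09:15, 10:30–17:30, 18:00–18:15.
Carlos free within 07:00–18:30: 07:00–09:30, 10:30–13:00, 15:30–15:45, 16:00–16:30.
Wei free within 07:00–18:30: 12:45–14:15, 14:30–14:45, 15:15–16:00, 16:45–17:15.
Keiko ∩ Sven: 07:00–08:45, 12:15–13:00, 13:15–14:00, 14:15–17:30, 18:00–18:15.
Keiko ∩ Sven ∩ Carlos: 07:00–08:45, 12:15–13:00, 15:30–15:45, 16:00–16:30.
Keiko ∩ Sven ∩ Carlos ∩ Wei: 12:45–13:00, 15:30–15:45.
Total common minutes: 15 + 15 = 30.

30 minutes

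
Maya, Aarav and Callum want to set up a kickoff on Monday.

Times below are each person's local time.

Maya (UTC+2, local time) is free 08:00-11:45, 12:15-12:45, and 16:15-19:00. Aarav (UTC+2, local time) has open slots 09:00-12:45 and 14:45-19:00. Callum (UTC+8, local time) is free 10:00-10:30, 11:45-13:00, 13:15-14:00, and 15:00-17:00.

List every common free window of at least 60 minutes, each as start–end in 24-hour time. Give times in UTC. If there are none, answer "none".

Maya → UTC: 06:00–09:45, 10:15–10:45, 14:15–17:00.
Aarav → UTC: 07:00–10:45, 12:45–17:00.
Callum → UTC: 02:00–02:30, 03:45–05:00, 05:15–06:00, 07:00–09:00.
Maya ∩ Aarav: 07:00–09:45, 10:15–10:45, 14:15–17:00.
Maya ∩ Aarav ∩ Callum: 07:00–09:00.
Windows ≥ 60 min: 07:00–09:00.

07:00–09:00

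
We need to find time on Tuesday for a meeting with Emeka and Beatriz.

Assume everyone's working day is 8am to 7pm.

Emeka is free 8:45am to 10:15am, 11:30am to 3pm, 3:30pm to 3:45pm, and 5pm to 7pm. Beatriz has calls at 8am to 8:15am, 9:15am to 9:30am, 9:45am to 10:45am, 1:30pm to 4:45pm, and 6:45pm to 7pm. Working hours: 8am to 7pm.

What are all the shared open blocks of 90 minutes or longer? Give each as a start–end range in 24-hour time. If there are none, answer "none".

11:30–13:30, 17:00–18:45

Beatriz free within 08:00–19:00: 08:15–09:15, 09:30–09:45, 10:45–13:30, 16:45–18:45.
Emeka ∩ Beatriz: 08:45–09:15, 09:30–09:45, 11:30–13:30, 17:00–18:45.
Windows ≥ 90 min: 11:30–13:30, 17:00–18:45.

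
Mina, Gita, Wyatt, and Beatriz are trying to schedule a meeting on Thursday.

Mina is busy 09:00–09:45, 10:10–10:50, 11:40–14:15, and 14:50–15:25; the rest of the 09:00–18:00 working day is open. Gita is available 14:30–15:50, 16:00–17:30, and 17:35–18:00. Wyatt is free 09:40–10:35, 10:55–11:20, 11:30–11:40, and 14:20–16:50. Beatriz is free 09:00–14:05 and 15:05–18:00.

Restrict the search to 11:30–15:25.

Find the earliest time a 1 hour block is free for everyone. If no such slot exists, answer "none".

Mina free within 09:00–18:00: 09:45–10:10, 10:50–11:40, 14:15–14:50, 15:25–18:00.
Mina ∩ Gita: 14:30–14:50, 15:25–15:50, 16:00–17:30, 17:35–18:00.
Mina ∩ Gita ∩ Wyatt: 14:30–14:50, 15:25–15:50, 16:00–16:50.
Mina ∩ Gita ∩ Wyatt ∩ Beatriz: 15:25–15:50, 16:00–16:50.
Restricted to 11:30–15:25: (none).
Windows ≥ 60 min: (none).

none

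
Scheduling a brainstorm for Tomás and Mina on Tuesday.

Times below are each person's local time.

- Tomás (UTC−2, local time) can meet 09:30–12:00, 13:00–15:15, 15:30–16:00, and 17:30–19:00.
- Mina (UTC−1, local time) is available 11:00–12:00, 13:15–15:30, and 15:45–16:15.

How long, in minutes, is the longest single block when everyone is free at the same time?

90 minutes

Tomás → UTC: 11:30–14:00, 15:00–17:15, 17:30–18:00, 19:30–21:00.
Mina → UTC: 12:00–13:00, 14:15–16:30, 16:45–17:15.
Tomás ∩ Mina: 12:00–13:00, 15:00–16:30, 16:45–17:15.
Common window lengths: 60, 90, 30 min; longest is 90.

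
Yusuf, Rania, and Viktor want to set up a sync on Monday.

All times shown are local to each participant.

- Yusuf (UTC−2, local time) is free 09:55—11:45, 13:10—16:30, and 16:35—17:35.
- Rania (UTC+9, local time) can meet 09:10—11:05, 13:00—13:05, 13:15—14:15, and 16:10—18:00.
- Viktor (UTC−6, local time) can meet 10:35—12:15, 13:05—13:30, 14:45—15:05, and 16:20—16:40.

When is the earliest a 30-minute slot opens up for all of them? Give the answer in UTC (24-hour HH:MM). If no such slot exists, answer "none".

Yusuf → UTC: 11:55–13:45, 15:10–18:30, 18:35–19:35.
Rania → UTC: 00:10–02:05, 04:00–04:05, 04:15–05:15, 07:10–09:00.
Viktor → UTC: 16:35–18:15, 19:05–19:30, 20:45–21:05, 22:20–22:40.
Yusuf ∩ Rania: (none).
Yusuf ∩ Rania ∩ Viktor: (none).
Windows ≥ 30 min: (none).

none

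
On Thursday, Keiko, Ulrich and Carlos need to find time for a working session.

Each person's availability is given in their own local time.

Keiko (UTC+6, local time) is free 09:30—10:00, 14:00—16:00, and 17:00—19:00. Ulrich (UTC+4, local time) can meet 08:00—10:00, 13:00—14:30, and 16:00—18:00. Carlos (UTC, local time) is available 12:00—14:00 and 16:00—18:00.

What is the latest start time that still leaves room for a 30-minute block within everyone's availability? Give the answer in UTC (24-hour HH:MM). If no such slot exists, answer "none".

12:30

Keiko → UTC: 03:30–04:00, 08:00–10:00, 11:00–13:00.
Ulrich → UTC: 04:00–06:00, 09:00–10:30, 12:00–14:00.
Carlos → UTC: 12:00–14:00, 16:00–18:00.
Keiko ∩ Ulrich: 09:00–10:00, 12:00–13:00.
Keiko ∩ Ulrich ∩ Carlos: 12:00–13:00.
Windows ≥ 30 min: 12:00–13:00.
Latest start in the last window 12:00–13:00 is 13:00 − 30 min = 12:30.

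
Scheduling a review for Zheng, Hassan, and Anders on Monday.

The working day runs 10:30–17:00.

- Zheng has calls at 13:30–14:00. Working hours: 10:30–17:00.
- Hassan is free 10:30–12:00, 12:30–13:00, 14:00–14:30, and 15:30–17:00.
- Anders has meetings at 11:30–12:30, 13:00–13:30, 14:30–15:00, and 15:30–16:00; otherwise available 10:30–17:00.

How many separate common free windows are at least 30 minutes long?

4

Zheng free within 10:30–17:00: 10:30–13:30, 14:00–17:00.
Anders free within 10:30–17:00: 10:30–11:30, 12:30–13:00, 13:30–14:30, 15:00–15:30, 16:00–17:00.
Zheng ∩ Hassan: 10:30–12:00, 12:30–13:00, 14:00–14:30, 15:30–17:00.
Zheng ∩ Hassan ∩ Anders: 10:30–11:30, 12:30–13:00, 14:00–14:30, 16:00–17:00.
Windows ≥ 30 min: 10:30–11:30, 12:30–13:00, 14:00–14:30, 16:00–17:00.
That's 4 windows.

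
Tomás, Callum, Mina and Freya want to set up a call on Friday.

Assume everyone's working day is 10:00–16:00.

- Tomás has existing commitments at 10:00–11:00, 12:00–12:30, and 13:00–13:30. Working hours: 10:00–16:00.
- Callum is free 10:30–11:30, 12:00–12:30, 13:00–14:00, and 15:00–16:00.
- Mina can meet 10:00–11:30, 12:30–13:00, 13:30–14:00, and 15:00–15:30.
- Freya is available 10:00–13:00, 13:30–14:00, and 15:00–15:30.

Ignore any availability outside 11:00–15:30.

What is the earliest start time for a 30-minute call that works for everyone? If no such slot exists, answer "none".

11:00

Tomás free within 10:00–16:00: 11:00–12:00, 12:30–13:00, 13:30–16:00.
Tomás ∩ Callum: 11:00–11:30, 13:30–14:00, 15:00–16:00.
Tomás ∩ Callum ∩ Mina: 11:00–11:30, 13:30–14:00, 15:00–15:30.
Tomás ∩ Callum ∩ Mina ∩ Freya: 11:00–11:30, 13:30–14:00, 15:00–15:30.
Restricted to 11:00–15:30: 11:00–11:30, 13:30–14:00, 15:00–15:30.
Windows ≥ 30 min: 11:00–11:30, 13:30–14:00, 15:00–15:30.
Earliest such window starts at 11:00.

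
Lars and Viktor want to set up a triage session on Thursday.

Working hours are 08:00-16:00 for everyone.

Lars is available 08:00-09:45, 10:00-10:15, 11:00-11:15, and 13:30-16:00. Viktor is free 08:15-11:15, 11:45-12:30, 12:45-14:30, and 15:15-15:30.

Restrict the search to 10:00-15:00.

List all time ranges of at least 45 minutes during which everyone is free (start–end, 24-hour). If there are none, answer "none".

13:30–14:30

Lars ∩ Viktor: 08:15–09:45, 10:00–10:15, 11:00–11:15, 13:30–14:30, 15:15–15:30.
Restricted to 10:00–15:00: 10:00–10:15, 11:00–11:15, 13:30–14:30.
Windows ≥ 45 min: 13:30–14:30.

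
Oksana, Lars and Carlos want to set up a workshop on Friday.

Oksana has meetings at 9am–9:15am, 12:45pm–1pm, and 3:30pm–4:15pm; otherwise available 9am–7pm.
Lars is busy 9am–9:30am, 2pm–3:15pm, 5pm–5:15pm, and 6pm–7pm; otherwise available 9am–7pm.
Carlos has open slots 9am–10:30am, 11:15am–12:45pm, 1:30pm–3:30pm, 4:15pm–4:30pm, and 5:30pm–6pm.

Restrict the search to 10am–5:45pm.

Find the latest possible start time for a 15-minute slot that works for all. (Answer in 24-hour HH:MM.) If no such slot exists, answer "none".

Oksana free within 09:00–19:00: 09:15–12:45, 13:00–15:30, 16:15–19:00.
Lars free within 09:00–19:00: 09:30–14:00, 15:15–17:00, 17:15–18:00.
Oksana ∩ Lars: 09:30–12:45, 13:00–14:00, 15:15–15:30, 16:15–17:00, 17:15–18:00.
Oksana ∩ Lars ∩ Carlos: 09:30–10:30, 11:15–12:45, 13:30–14:00, 15:15–15:30, 16:15–16:30, 17:30–18:00.
Restricted to 10:00–17:45: 10:00–10:30, 11:15–12:45, 13:30–14:00, 15:15–15:30, 16:15–16:30, 17:30–17:45.
Windows ≥ 15 min: 10:00–10:30, 11:15–12:45, 13:30–14:00, 15:15–15:30, 16:15–16:30, 17:30–17:45.
Latest start in the last window 17:30–17:45 is 17:45 − 15 min = 17:30.

17:30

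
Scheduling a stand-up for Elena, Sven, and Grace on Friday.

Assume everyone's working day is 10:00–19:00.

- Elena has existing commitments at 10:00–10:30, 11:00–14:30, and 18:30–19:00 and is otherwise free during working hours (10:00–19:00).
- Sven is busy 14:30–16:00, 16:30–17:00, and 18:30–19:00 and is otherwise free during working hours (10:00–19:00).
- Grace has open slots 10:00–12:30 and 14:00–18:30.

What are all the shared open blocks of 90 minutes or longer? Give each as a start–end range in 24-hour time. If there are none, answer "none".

17:00–18:30

Elena free within 10:00–19:00: 10:30–11:00, 14:30–18:30.
Sven free within 10:00–19:00: 10:00–14:30, 16:00–16:30, 17:00–18:30.
Elena ∩ Sven: 10:30–11:00, 16:00–16:30, 17:00–18:30.
Elena ∩ Sven ∩ Grace: 10:30–11:00, 16:00–16:30, 17:00–18:30.
Windows ≥ 90 min: 17:00–18:30.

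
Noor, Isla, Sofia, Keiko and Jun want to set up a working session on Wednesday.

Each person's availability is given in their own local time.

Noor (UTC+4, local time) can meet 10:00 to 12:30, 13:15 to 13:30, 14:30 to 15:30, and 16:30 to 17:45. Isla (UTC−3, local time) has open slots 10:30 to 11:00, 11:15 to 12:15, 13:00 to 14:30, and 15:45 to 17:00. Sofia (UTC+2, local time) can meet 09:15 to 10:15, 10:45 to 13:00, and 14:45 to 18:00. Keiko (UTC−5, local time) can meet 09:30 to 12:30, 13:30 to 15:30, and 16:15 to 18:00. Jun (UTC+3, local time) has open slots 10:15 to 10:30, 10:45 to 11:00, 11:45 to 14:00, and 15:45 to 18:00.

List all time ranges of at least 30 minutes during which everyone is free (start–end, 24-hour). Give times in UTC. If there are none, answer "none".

none

Noor → UTC: 06:00–08:30, 09:15–09:30, 10:30–11:30, 12:30–13:45.
Isla → UTC: 13:30–14:00, 14:15–15:15, 16:00–17:30, 18:45–20:00.
Sofia → UTC: 07:15–08:15, 08:45–11:00, 12:45–16:00.
Keiko → UTC: 14:30–17:30, 18:30–20:30, 21:15–23:00.
Jun → UTC: 07:15–07:30, 07:45–08:00, 08:45–11:00, 12:45–15:00.
Noor ∩ Isla: 13:30–13:45.
Noor ∩ Isla ∩ Sofia: 13:30–13:45.
Noor ∩ Isla ∩ Sofia ∩ Keiko: (none).
Noor ∩ Isla ∩ Sofia ∩ Keiko ∩ Jun: (none).
Windows ≥ 30 min: (none).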